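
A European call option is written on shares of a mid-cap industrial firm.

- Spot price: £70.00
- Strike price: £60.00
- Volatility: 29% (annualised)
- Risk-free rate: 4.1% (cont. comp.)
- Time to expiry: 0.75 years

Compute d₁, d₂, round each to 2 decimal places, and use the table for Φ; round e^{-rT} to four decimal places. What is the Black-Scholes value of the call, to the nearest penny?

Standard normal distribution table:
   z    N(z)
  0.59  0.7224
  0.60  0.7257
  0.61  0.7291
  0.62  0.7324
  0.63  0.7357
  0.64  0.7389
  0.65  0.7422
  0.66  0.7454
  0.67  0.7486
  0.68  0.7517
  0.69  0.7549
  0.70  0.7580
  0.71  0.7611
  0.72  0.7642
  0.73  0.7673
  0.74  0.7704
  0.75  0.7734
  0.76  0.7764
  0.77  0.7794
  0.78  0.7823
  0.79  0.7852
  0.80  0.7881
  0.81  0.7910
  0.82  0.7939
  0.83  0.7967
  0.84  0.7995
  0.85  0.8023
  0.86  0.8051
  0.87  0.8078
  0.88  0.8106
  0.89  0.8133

σ√T = 0.29 × 0.8660 = 0.2511
ln(S/K) + (r + σ²/2)T = ln(70/60) + (0.041 + 0.29²/2)·0.75 = 0.1542 + 0.0623 = 0.2164
d₁ = 0.2164 / 0.2511 = 0.8618 which rounds to 0.86
d₂ = d₁ − σ√T = 0.8618 − 0.2511 = 0.6107 which rounds to 0.61
e^(−rT) = e^(−0.041·0.75) = 0.9697
N(d₁) = N(0.86) = 0.8051;  N(d₂) = N(0.61) = 0.7291
C = 70·0.8051 − 60·0.9697·0.7291 = 56.3570 − 42.4205 = 13.9365

£13.94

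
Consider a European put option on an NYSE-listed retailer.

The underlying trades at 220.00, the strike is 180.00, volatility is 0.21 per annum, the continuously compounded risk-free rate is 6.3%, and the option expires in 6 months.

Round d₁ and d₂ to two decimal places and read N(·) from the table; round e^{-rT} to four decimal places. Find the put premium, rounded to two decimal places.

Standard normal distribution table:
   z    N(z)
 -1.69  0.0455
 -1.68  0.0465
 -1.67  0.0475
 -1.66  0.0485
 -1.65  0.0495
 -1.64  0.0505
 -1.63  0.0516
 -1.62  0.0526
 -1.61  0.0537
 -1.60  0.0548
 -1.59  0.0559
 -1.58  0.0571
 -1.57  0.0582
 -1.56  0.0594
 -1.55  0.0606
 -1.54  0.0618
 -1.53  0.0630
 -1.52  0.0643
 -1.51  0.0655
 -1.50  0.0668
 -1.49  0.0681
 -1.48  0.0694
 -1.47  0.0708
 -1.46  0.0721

0.77

T = 0.5;  σ√T = 0.1485
ln(S/K) + (r + σ²/2)T = ln(220/180) + (0.063 + 0.21²/2)·0.5 = 0.2007 + 0.0425 = 0.2432
d₁ = 0.2432 / 0.1485 = 1.6378 → 1.64
d₂ = d₁ − σ√T = 1.6378 − 0.1485 = 1.4893 → 1.49
e^(−rT) = e^(−0.063·0.5) = 0.9690
N(−d₂) = N(-1.49) = 0.0681;  N(−d₁) = N(-1.64) = 0.0505
P = 180·0.9690·0.0681 − 220·0.0505 = 11.8780 − 11.1100 = 0.7680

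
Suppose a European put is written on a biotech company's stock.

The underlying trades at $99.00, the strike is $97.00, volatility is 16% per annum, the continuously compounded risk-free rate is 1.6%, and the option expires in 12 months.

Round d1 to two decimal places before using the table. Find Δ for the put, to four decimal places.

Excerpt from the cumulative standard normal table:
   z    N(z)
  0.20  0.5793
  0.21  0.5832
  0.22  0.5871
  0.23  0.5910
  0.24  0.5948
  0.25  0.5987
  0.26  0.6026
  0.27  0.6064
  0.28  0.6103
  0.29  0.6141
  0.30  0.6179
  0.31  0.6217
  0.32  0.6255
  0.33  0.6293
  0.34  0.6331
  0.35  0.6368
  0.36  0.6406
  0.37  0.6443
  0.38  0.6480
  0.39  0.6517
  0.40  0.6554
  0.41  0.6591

-0.3783

σ√T = 0.16·√1 = 0.1600
ln(S/K) + (r + σ²/2)T = ln(99/97) + (0.016 + 0.16²/2)·1 = 0.0204 + 0.0288 = 0.0492
d₁ = 0.0492 / 0.1600 = 0.3076 ≈ 0.31
N(d₁) = N(0.31) = 0.6217
Δ_put = N(d₁) − 1 = 0.6217 − 1 = -0.3783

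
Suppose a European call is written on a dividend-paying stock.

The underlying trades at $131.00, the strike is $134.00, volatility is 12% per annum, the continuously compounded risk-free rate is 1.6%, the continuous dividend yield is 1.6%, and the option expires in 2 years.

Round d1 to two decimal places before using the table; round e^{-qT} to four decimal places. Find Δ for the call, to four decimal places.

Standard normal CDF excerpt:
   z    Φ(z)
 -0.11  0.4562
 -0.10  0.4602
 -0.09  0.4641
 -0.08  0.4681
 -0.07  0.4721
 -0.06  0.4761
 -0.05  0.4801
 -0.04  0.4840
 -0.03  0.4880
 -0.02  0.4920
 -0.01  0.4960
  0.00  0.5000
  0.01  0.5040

0.4650

σ√T = 0.12·√2 = 0.1697
ln(S/K) + (r − q + σ²/2)T = ln(131/134) + (0.016 − 0.016 + 0.12²/2)·2 = -0.0226 + 0.0144 = -0.0082
d₁ = -0.0082 / 0.1697 = -0.0486 which rounds to -0.05
N(d₁) = N(-0.05) = 0.4801
Δ_call = exp(−qT)·N(d₁) = 0.9685·0.4801 = 0.4650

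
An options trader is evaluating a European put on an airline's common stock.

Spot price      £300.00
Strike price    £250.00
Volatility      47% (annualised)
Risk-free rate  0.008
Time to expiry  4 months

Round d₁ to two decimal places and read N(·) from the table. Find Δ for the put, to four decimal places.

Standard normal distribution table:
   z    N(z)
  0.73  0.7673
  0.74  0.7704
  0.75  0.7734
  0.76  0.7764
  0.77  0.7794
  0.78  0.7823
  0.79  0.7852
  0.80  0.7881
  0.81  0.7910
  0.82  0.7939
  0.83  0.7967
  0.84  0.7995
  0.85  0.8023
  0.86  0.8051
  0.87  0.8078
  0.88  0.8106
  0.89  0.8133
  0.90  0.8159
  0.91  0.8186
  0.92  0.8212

T = 0.3333;  σ√T = 0.2714
d₁ = [ln(300/250) + (0.008 + 0.47²/2)·0.3333] / 0.2714 = [0.1823 + 0.0395] / 0.2714 = 0.8174 which rounds to 0.82
N(d₁) = N(0.82) = 0.7939
Δ_put = N(d₁) − 1 = 0.7939 − 1 = -0.2061

-0.2061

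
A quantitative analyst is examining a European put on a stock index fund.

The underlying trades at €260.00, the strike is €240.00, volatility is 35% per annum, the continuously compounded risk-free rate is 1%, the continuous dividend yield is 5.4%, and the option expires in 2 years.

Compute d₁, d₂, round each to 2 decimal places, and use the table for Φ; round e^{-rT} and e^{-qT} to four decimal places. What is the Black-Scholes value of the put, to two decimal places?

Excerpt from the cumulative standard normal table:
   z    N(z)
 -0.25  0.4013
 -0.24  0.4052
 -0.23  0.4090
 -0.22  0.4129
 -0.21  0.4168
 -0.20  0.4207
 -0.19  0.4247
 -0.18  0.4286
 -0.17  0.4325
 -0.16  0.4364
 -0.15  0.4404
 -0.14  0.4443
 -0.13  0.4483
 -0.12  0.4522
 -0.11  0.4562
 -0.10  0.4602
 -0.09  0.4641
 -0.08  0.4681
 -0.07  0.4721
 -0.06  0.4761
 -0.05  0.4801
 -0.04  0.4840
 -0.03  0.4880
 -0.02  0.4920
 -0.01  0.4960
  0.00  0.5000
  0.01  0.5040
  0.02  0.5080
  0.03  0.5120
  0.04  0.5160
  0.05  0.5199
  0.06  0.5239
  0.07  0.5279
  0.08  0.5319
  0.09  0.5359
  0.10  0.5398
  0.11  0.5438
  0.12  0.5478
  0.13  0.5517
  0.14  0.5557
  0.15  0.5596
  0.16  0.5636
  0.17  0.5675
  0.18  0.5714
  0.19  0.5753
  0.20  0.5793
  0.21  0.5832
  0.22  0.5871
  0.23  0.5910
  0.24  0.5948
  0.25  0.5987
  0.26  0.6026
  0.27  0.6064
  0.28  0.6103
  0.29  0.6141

T = 2;  σ√T = 0.4950
ln(S/K) + (r − q + σ²/2)T = ln(260/240) + (0.01 − 0.054 + 0.35²/2)·2 = 0.0800 + 0.0345 = 0.1145
d₁ = 0.1145 / 0.4950 = 0.2314 which rounds to 0.23
d₂ = d₁ − σ√T = 0.2314 − 0.4950 = -0.2636 which rounds to -0.26
exp(−qT) = exp(−0.054·2) = 0.8976;  exp(−rT) = exp(−0.01·2) = 0.9802
N(−d₂) = N(0.26) = 0.6026;  N(−d₁) = N(-0.23) = 0.4090
P = 240·0.9802·0.6026 − 260·0.8976·0.4090 = 141.7604 − 95.4508 = 46.3097

€46.31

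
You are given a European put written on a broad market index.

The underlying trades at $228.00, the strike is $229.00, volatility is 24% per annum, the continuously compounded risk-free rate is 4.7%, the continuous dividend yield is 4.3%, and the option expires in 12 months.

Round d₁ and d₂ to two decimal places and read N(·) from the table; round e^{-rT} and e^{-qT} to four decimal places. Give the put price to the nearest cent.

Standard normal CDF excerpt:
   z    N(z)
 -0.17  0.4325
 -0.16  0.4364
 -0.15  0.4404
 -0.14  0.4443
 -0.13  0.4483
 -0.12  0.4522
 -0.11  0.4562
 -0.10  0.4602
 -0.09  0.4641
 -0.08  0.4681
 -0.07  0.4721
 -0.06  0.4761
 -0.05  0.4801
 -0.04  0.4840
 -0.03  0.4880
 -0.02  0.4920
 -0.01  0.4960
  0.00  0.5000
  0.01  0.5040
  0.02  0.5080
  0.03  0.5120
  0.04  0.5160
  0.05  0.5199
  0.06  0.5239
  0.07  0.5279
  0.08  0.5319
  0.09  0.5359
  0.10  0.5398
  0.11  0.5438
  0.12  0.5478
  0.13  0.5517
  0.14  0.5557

σ√T = 0.24 × 1.0000 = 0.2400
d₁ = [ln(228/229) + (0.047 − 0.043 + ½·0.24²)·1] / (σ√T) = (-0.0044 + 0.0328) / 0.2400 = 0.1184 which rounds to 0.12
d₂ = 0.1184 − 0.2400 = -0.1216 which rounds to -0.12
exp(−qT) = exp(−0.043·1) = 0.9579;  exp(−rT) = exp(−0.047·1) = 0.9541
N(−d₂) = N(0.12) = 0.5478;  N(−d₁) = N(-0.12) = 0.4522
P = 229·0.9541·0.5478 − 228·0.9579·0.4522 = 119.6882 − 98.7610 = 20.9272

$20.93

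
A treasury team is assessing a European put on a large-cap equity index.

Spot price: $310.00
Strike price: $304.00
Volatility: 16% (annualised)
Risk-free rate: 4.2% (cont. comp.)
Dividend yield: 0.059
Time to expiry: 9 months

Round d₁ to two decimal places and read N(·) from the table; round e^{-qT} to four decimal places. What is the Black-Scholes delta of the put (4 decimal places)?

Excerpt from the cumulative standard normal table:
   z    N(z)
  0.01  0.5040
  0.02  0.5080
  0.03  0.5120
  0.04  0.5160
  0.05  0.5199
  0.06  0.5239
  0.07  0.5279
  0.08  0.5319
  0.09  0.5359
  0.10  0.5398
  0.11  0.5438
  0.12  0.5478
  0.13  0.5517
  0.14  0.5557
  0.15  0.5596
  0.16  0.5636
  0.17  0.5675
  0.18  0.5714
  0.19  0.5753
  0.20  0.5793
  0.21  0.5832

T = 0.75;  σ√T = 0.1386
d₁ = [ln(310/304) + (0.042 − 0.059 + 0.16²/2)·0.75] / 0.1386 = [0.0195 − 0.0031] / 0.1386 = 0.1183 ≈ 0.12
N(d₁) = N(0.12) = 0.5478
Δ_put = exp(−qT)·(N(d₁) − 1) = 0.9567·(0.5478 − 1) = -0.4326

-0.4326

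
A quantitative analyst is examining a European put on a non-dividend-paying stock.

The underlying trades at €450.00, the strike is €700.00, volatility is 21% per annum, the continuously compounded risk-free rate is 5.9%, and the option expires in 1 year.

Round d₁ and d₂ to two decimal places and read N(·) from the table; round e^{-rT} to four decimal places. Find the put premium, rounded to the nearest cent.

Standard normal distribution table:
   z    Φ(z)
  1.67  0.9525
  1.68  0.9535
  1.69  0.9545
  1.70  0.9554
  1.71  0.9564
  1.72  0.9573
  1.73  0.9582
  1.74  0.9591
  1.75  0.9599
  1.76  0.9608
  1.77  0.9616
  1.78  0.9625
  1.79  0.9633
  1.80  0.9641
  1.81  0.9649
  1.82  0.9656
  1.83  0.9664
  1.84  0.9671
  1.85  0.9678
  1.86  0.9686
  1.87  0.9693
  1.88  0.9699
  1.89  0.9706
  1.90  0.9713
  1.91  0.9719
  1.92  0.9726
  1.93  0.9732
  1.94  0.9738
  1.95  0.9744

T = 1;  σ√T = 0.2100
d₁ = [ln(450/700) + (0.059 + 0.21²/2)·1] / 0.2100 = [-0.4418 + 0.0810] / 0.2100 = -1.7180 ⇒ -1.72
d₂ = d₁ − σ√T = -1.7180 − 0.2100 = -1.9280 ⇒ -1.93
exp(−rT) = exp(−0.059·1) = 0.9427
P = 700·0.9427·N(1.93) − 450·N(1.72) = 700·0.9427·0.9732 − 450·0.9573 = 642.2049 − 430.7850 = 211.4199

€211.42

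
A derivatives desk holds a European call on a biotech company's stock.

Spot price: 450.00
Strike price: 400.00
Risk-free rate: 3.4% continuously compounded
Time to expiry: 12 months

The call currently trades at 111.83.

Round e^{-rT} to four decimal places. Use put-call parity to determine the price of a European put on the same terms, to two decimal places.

48.47

e^(−rT) = e^(−0.034·1) = 0.9666
Put-call parity: C − P = S − K·e^(−rT) = 450 − 400·0.9666 = 450 − 386.6400 = 63.3600
P = C − (C − P) = 111.83 − (63.3600) = 48.4700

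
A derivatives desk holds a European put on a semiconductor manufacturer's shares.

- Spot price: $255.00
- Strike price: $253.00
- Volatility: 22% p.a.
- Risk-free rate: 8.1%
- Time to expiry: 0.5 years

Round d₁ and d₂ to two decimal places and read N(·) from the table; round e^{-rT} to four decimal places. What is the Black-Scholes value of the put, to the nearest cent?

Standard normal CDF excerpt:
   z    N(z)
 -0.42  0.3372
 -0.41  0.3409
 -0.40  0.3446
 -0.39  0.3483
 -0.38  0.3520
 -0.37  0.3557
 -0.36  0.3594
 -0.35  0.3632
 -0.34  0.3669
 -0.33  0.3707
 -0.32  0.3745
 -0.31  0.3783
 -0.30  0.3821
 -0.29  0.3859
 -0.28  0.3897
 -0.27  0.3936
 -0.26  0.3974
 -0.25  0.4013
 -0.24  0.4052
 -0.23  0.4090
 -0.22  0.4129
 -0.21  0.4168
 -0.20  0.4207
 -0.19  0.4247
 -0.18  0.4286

σ√T = 0.22·√0.5 = 0.1556
d₁ = [ln(255/253) + (0.081 + 0.22²/2)·0.5] / 0.1556 = [0.0079 + 0.0526] / 0.1556 = 0.3887 which rounds to 0.39
d₂ = d₁ − σ√T = 0.3887 − 0.1556 = 0.2332 which rounds to 0.23
e^(−rT) = e^(−0.081·0.5) = 0.9603
N(−d₂) = N(-0.23) = 0.4090;  N(−d₁) = N(-0.39) = 0.3483
P = 253·0.9603·0.4090 − 255·0.3483 = 99.3690 − 88.8165 = 10.5525

$10.55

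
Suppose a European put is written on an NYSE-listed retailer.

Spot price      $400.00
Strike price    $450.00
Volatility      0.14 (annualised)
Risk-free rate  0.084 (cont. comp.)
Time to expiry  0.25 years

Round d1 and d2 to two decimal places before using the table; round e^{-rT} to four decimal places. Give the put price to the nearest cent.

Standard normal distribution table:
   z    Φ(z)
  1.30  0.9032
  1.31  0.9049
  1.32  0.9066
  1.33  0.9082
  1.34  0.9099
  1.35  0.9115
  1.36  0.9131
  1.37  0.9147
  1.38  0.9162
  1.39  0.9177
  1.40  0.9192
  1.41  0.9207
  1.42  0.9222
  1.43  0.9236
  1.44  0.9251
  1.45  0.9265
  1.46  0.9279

T = 0.25;  σ√T = 0.0700
d₁ = [ln(400/450) + (0.084 + 0.14²/2)·0.25] / 0.0700 = [-0.1178 + 0.0235] / 0.0700 = -1.3476 → -1.35
d₂ = d₁ − σ√T = -1.3476 − 0.0700 = -1.4176 → -1.42
e^(−rT) = e^(−0.084·0.25) = 0.9792
P = 450·0.9792·N(1.42) − 400·N(1.35) = 450·0.9792·0.9222 − 400·0.9115 = 406.3582 − 364.6000 = 41.7582

$41.76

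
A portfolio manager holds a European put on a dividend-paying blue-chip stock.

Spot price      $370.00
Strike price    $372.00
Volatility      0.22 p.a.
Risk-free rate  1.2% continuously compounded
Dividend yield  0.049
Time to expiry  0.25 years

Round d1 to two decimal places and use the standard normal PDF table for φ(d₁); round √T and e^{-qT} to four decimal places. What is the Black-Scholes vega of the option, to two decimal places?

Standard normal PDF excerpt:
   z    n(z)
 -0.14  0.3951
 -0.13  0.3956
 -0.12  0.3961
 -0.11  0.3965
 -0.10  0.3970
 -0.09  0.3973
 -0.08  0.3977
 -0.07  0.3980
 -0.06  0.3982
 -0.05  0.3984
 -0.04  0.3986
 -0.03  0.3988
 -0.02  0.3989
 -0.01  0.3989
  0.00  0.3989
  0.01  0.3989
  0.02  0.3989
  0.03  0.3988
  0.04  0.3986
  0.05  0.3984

72.68

T = 0.25;  σ√T = 0.1100
ln(S/K) + (r − q + σ²/2)T = ln(370/372) + (0.012 − 0.049 + 0.22²/2)·0.25 = -0.0054 − 0.0032 = -0.0086
d₁ = -0.0086 / 0.1100 = -0.0781 → -0.08
√T = √0.25 = 0.5000
φ(d₁) = φ(-0.08) = 0.3977
e^(−qT) = e^(−0.049·0.25) = 0.9878
vega = S·e^(−qT)·φ(d₁)·√T = 370·0.9878·0.3977·0.5000 = 72.6769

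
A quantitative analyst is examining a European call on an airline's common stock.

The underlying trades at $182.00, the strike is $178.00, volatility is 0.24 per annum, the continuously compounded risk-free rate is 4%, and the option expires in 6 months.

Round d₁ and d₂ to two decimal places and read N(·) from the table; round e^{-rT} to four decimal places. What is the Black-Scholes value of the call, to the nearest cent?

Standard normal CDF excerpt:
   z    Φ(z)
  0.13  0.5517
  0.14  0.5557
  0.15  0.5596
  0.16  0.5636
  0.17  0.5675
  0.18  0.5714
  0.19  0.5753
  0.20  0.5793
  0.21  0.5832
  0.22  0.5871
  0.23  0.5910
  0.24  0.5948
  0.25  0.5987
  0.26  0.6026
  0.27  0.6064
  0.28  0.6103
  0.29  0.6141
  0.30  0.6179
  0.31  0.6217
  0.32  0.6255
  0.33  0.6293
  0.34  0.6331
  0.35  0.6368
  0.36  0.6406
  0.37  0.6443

T = 0.5;  σ√T = 0.1697
d₁ = [ln(182/178) + (0.04 + 0.24²/2)·0.5] / 0.1697 = [0.0222 + 0.0344] / 0.1697 = 0.3337 ≈ 0.33
d₂ = d₁ − σ√T = 0.3337 − 0.1697 = 0.1639 ≈ 0.16
e^(−rT) = e^(−0.04·0.5) = 0.9802
N(d₁) = N(0.33) = 0.6293;  N(d₂) = N(0.16) = 0.5636
C = 182·0.6293 − 178·0.9802·0.5636 = 114.5326 − 98.3344 = 16.1982

$16.20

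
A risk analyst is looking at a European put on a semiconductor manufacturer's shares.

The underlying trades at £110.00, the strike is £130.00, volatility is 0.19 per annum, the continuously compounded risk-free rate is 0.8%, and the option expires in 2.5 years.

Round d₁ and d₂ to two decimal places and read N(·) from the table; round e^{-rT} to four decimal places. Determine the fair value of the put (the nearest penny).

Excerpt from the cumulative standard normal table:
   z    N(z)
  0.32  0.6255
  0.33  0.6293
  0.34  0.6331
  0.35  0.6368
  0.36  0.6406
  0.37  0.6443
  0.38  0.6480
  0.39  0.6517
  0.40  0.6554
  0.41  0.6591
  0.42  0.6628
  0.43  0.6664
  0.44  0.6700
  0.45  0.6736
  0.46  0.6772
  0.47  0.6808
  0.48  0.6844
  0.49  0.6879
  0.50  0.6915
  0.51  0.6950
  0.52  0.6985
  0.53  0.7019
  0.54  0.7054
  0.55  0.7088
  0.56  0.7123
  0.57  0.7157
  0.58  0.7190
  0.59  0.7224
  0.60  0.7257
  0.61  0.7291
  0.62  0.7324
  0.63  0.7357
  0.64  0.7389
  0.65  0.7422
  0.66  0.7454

£24.51

σ√T = 0.19·√2.5 = 0.3004
d₁ = [ln(110/130) + (0.008 + ½·0.19²)·2.5] / (σ√T) = (-0.1671 + 0.0651) / 0.3004 = -0.3393 → -0.34
d₂ = -0.3393 − 0.3004 = -0.6397 → -0.64
exp(−rT) = exp(−0.008·2.5) = 0.9802
N(−d₂) = N(0.64) = 0.7389;  N(−d₁) = N(0.34) = 0.6331
P = 130·0.9802·0.7389 − 110·0.6331 = 94.1551 − 69.6410 = 24.5141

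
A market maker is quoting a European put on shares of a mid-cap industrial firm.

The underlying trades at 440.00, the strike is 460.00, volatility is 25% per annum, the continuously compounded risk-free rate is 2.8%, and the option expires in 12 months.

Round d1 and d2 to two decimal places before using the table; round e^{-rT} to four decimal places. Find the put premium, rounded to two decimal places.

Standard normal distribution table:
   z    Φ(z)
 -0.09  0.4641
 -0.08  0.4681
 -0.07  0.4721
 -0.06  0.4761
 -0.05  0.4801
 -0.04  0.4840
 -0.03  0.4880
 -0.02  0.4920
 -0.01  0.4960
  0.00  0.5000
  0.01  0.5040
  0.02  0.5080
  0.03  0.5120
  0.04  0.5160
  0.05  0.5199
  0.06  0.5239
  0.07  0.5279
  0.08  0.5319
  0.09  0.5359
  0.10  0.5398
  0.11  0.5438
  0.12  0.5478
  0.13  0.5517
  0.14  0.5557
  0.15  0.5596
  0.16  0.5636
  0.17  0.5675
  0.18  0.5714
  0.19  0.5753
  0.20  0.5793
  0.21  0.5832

T = 1;  σ√T = 0.2500
ln(S/K) + (r + σ²/2)T = ln(440/460) + (0.028 + 0.25²/2)·1 = -0.0445 + 0.0592 = 0.0148
d₁ = 0.0148 / 0.2500 = 0.0592 ⇒ 0.06
d₂ = d₁ − σ√T = 0.0592 − 0.2500 = -0.1908 ⇒ -0.19
e^(−rT) = e^(−0.028·1) = 0.9724
N(−d₂) = N(0.19) = 0.5753;  N(−d₁) = N(-0.06) = 0.4761
P = 460·0.9724·0.5753 − 440·0.4761 = 257.3340 − 209.4840 = 47.8500

47.85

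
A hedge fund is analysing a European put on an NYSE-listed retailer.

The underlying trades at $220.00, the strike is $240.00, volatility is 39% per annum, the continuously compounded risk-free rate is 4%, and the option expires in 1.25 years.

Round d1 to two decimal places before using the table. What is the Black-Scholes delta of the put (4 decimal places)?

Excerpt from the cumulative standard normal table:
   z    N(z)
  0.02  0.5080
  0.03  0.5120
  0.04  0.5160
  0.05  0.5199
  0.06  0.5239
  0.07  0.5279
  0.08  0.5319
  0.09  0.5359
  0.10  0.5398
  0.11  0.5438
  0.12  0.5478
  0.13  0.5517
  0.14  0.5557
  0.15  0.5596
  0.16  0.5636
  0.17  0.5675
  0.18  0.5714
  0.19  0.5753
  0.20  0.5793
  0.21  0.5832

-0.4483

T = 1.25;  σ√T = 0.4360
d₁ = [ln(220/240) + (0.04 + 0.39²/2)·1.25] / 0.4360 = [-0.0870 + 0.1451] / 0.4360 = 0.1331 ⇒ 0.13
N(d₁) = N(0.13) = 0.5517
Δ_put = N(d₁) − 1 = 0.5517 − 1 = -0.4483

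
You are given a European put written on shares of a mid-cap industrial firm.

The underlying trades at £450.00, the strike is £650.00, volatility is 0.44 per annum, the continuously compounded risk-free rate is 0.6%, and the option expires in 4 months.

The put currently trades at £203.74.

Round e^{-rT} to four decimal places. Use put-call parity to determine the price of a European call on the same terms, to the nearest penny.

£5.04

e^(−rT) = e^(−0.006·0.3333) = 0.9980
Put-call parity: C − P = S − K·e^(−rT) = 450 − 650·0.9980 = 450 − 648.7000 = -198.7000
C = P + (C − P) = 203.74 + (-198.7000) = 5.0400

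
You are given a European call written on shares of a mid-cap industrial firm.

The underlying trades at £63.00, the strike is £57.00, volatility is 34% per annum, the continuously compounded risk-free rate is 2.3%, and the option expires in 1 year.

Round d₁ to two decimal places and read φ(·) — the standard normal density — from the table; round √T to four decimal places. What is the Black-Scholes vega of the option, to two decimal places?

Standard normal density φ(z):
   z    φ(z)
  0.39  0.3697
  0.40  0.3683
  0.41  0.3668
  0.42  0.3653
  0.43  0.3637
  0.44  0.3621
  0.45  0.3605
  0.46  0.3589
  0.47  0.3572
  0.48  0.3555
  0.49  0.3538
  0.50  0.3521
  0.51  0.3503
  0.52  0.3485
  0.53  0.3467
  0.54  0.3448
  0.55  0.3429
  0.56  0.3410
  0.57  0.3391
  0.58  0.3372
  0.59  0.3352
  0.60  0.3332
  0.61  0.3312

21.84

σ√T = 0.34 × 1.0000 = 0.3400
ln(S/K) + (r + σ²/2)T = ln(63/57) + (0.023 + 0.34²/2)·1 = 0.1001 + 0.0808 = 0.1809
d₁ = 0.1809 / 0.3400 = 0.5320 ⇒ 0.53
√T = √1 = 1.0000
φ(d₁) = φ(0.53) = 0.3467
vega = S·φ(d₁)·√T = 63·0.3467·1.0000 = 21.8421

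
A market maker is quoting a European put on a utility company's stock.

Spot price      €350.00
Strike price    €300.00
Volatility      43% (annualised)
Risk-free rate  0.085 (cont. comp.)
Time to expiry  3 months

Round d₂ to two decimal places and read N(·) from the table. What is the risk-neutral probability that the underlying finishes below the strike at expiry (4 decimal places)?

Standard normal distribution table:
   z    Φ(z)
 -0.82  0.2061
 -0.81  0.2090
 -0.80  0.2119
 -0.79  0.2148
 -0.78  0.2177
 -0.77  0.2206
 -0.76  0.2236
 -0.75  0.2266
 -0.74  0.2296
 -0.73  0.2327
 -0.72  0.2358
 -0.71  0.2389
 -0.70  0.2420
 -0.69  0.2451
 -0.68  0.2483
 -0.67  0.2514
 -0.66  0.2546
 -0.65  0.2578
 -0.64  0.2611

T = 0.25;  σ√T = 0.2150
d₁ = [ln(350/300) + (0.085 + ½·0.43²)·0.25] / (σ√T) = (0.1542 + 0.0444) / 0.2150 = 0.9233 → 0.92
d₂ = 0.9233 − 0.2150 = 0.7083 → 0.71
Risk-neutral Pr[S_T < K] = N(−d₂) = N(-0.71) = 0.2389

0.2389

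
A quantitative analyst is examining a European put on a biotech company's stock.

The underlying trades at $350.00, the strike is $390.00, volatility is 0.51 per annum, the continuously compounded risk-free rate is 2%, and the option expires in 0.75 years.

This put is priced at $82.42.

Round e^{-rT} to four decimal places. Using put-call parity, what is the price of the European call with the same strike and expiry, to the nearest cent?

$48.23

exp(−rT) = exp(−0.02·0.75) = 0.9851
Put-call parity: C − P = S − K·e^(−rT) = 350 − 390·0.9851 = 350 − 384.1890 = -34.1890
C = P + (C − P) = 82.42 + (-34.1890) = 48.2310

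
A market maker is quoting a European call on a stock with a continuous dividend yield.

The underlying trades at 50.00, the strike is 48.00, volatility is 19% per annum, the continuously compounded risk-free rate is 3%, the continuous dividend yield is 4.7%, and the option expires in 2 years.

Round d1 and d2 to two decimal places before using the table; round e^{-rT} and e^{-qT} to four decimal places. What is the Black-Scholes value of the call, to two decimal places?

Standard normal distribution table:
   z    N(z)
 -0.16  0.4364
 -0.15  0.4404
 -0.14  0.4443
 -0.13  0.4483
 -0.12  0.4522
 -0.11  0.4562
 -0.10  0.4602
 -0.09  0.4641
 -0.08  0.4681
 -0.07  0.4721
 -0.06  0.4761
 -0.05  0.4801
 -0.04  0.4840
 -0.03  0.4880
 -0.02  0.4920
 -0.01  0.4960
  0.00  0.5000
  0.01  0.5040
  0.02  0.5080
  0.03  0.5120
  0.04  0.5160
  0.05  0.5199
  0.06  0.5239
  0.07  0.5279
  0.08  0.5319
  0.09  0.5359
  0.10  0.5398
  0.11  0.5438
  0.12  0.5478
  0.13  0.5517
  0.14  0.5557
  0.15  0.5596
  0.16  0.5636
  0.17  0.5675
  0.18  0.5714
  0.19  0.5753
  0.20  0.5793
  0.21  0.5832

σ√T = 0.19·√2 = 0.2687
d₁ = [ln(50/48) + (0.03 − 0.047 + 0.19²/2)·2] / 0.2687 = [0.0408 + 0.0021] / 0.2687 = 0.1597 which rounds to 0.16
d₂ = d₁ − σ√T = 0.1597 − 0.2687 = -0.1090 which rounds to -0.11
e^(−qT) = e^(−0.047·2) = 0.9103;  e^(−rT) = e^(−0.03·2) = 0.9418
N(d₁) = N(0.16) = 0.5636;  N(d₂) = N(-0.11) = 0.4562
C = 50·0.9103·0.5636 − 48·0.9418·0.4562 = 25.6523 − 20.6232 = 5.0291

5.03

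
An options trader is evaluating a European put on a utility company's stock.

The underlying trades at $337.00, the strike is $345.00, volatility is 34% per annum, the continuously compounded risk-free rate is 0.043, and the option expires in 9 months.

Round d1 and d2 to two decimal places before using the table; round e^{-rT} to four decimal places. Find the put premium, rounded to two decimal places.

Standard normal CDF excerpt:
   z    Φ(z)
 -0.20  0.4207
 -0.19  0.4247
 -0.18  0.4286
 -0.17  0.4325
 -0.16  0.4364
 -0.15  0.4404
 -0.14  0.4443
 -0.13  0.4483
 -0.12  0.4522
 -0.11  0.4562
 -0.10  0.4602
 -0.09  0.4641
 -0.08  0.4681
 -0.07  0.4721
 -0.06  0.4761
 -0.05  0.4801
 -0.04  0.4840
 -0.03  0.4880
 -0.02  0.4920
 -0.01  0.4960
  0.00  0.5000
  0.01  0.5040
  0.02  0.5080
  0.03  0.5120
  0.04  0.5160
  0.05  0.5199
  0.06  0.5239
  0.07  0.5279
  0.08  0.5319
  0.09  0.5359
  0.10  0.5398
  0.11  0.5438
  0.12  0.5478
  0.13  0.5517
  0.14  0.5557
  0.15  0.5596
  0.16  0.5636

$38.56

σ√T = 0.34·√0.75 = 0.2944
d₁ = [ln(337/345) + (0.043 + 0.34²/2)·0.75] / 0.2944 = [-0.0235 + 0.0756] / 0.2944 = 0.1771 ≈ 0.18
d₂ = d₁ − σ√T = 0.1771 − 0.2944 = -0.1174 ≈ -0.12
exp(−rT) = exp(−0.043·0.75) = 0.9683
N(−d₂) = N(0.12) = 0.5478;  N(−d₁) = N(-0.18) = 0.4286
P = 345·0.9683·0.5478 − 337·0.4286 = 183.0000 − 144.4382 = 38.5618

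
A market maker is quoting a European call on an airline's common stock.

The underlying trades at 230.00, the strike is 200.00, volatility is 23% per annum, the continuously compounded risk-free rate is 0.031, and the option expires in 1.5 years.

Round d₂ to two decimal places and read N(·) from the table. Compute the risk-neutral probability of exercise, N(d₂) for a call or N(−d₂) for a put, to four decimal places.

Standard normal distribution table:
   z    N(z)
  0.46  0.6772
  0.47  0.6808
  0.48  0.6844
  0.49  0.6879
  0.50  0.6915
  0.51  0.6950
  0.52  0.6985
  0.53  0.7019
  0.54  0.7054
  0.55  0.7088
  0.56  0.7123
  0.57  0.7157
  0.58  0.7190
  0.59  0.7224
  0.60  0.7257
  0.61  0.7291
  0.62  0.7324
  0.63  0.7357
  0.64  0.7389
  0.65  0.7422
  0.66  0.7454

0.6985

σ√T = 0.23·√1.5 = 0.2817
ln(S/K) + (r + σ²/2)T = ln(230/200) + (0.031 + 0.23²/2)·1.5 = 0.1398 + 0.0862 = 0.2259
d₁ = 0.2259 / 0.2817 = 0.8021 which rounds to 0.80
d₂ = d₁ − σ√T = 0.8021 − 0.2817 = 0.5204 which rounds to 0.52
Risk-neutral Pr[S_T > K] = N(d₂) = N(0.52) = 0.6985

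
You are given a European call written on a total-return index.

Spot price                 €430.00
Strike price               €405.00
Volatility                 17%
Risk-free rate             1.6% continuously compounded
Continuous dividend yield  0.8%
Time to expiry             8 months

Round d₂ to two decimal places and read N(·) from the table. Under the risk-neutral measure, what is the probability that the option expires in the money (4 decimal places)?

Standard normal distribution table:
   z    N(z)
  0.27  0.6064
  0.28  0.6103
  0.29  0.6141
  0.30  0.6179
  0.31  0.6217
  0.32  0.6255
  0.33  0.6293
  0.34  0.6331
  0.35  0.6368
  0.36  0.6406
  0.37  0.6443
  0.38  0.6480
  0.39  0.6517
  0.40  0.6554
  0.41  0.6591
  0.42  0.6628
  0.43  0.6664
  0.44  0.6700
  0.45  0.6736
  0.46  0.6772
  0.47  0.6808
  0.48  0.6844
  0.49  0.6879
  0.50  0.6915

σ√T = 0.17 × 0.8165 = 0.1388
d₁ = [ln(430/405) + (0.016 − 0.008 + ½·0.17²)·0.6667] / (σ√T) = (0.0599 + 0.0150) / 0.1388 = 0.5394 → 0.54
d₂ = 0.5394 − 0.1388 = 0.4006 → 0.40
Pr(exercise) under Q = N(d₂) = 0.6554

0.6554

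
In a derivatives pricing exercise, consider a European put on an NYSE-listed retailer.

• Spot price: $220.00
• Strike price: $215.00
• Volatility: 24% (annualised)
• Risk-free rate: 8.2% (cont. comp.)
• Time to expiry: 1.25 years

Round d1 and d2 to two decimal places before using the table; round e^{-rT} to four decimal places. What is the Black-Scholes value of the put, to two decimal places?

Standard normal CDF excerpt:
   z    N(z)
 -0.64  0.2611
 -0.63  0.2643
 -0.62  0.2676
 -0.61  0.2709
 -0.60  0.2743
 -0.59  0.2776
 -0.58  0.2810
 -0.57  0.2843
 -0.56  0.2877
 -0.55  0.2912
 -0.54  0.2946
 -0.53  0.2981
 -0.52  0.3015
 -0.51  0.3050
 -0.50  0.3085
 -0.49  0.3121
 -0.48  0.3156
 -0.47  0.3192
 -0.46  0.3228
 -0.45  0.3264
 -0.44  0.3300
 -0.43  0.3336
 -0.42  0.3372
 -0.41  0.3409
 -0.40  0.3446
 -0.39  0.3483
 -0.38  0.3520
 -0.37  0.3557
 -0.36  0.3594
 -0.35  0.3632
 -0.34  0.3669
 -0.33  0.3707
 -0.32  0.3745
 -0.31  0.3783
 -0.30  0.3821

$11.59

σ√T = 0.24·√1.25 = 0.2683
ln(S/K) + (r + σ²/2)T = ln(220/215) + (0.082 + 0.24²/2)·1.25 = 0.0230 + 0.1385 = 0.1615
d₁ = 0.1615 / 0.2683 = 0.6018 which rounds to 0.60
d₂ = d₁ − σ√T = 0.6018 − 0.2683 = 0.3335 which rounds to 0.33
e^(−rT) = e^(−0.082·1.25) = 0.9026
N(−d₂) = N(-0.33) = 0.3707;  N(−d₁) = N(-0.60) = 0.2743
P = 215·0.9026·0.3707 − 220·0.2743 = 71.9377 − 60.3460 = 11.5917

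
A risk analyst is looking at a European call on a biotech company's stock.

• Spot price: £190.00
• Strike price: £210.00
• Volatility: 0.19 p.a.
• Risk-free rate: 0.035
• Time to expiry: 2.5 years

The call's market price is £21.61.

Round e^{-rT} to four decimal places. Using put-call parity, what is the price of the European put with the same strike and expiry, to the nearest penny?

£24.01

exp(−rT) = exp(−0.035·2.5) = 0.9162
Put-call parity: C − P = S − K·e^(−rT) = 190 − 210·0.9162 = 190 − 192.4020 = -2.4020
P = C − (C − P) = 21.61 − (-2.4020) = 24.0120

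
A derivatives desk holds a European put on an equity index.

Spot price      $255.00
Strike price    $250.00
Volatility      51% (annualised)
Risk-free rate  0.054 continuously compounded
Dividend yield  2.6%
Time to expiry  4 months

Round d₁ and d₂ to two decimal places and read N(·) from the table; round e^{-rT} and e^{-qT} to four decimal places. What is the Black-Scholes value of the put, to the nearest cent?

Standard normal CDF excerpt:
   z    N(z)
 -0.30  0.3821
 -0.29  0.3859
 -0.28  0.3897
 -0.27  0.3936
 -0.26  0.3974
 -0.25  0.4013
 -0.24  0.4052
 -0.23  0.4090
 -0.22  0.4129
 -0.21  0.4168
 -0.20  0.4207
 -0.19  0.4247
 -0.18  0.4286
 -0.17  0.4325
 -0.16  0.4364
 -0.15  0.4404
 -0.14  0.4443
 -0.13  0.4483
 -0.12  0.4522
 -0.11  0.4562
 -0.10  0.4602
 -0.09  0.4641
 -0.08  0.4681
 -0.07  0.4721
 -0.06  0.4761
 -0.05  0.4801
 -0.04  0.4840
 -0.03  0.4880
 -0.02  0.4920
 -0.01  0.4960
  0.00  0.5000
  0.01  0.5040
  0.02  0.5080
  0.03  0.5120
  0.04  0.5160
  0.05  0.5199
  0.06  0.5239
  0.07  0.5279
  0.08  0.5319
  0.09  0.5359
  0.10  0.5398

σ√T = 0.51 × 0.5774 = 0.2944
d₁ = [ln(255/250) + (0.054 − 0.026 + 0.51²/2)·0.3333] / 0.2944 = [0.0198 + 0.0527] / 0.2944 = 0.2462 ≈ 0.25
d₂ = d₁ − σ√T = 0.2462 − 0.2944 = -0.0483 ≈ -0.05
exp(−qT) = exp(−0.026·0.3333) = 0.9914;  exp(−rT) = exp(−0.054·0.3333) = 0.9822
N(−d₂) = N(0.05) = 0.5199;  N(−d₁) = N(-0.25) = 0.4013
P = 250·0.9822·0.5199 − 255·0.9914·0.4013 = 127.6614 − 101.4514 = 26.2100

$26.21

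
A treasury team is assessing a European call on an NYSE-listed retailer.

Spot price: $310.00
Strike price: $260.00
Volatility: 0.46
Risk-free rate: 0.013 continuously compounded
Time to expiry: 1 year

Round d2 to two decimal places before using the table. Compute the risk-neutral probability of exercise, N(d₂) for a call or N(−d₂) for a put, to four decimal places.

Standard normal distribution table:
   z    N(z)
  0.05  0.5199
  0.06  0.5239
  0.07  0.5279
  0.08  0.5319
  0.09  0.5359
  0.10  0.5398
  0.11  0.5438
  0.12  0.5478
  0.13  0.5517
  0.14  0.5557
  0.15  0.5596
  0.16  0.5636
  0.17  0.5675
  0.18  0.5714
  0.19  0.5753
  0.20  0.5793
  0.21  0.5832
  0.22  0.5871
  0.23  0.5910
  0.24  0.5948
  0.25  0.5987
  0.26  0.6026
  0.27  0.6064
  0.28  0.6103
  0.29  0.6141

0.5714

T = 1;  σ√T = 0.4600
ln(S/K) + (r + σ²/2)T = ln(310/260) + (0.013 + 0.46²/2)·1 = 0.1759 + 0.1188 = 0.2947
d₁ = 0.2947 / 0.4600 = 0.6406 ≈ 0.64
d₂ = d₁ − σ√T = 0.6406 − 0.4600 = 0.1806 ≈ 0.18
Risk-neutral Pr[S_T > K] = N(d₂) = N(0.18) = 0.5714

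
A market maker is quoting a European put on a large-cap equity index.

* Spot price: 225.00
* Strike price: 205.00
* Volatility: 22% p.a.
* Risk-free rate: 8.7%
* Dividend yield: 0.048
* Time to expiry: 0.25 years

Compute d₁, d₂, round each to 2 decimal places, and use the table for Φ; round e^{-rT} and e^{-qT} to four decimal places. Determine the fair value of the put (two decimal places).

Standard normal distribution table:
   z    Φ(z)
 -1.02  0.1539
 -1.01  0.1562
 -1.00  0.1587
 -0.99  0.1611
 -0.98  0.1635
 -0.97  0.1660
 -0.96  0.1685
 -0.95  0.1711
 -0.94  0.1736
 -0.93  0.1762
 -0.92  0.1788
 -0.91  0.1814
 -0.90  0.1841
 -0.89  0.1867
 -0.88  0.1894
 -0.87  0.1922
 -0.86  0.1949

2.18

σ√T = 0.22 × 0.5000 = 0.1100
d₁ = [ln(225/205) + (0.087 − 0.048 + 0.22²/2)·0.25] / 0.1100 = [0.0931 + 0.0158] / 0.1100 = 0.9899 ≈ 0.99
d₂ = d₁ − σ√T = 0.9899 − 0.1100 = 0.8799 ≈ 0.88
e^(−qT) = e^(−0.048·0.25) = 0.9881;  e^(−rT) = e^(−0.087·0.25) = 0.9785
P = 205·0.9785·N(-0.88) − 225·0.9881·N(-0.99) = 205·0.9785·0.1894 − 225·0.9881·0.1611 = 37.9922 − 35.8162 = 2.1761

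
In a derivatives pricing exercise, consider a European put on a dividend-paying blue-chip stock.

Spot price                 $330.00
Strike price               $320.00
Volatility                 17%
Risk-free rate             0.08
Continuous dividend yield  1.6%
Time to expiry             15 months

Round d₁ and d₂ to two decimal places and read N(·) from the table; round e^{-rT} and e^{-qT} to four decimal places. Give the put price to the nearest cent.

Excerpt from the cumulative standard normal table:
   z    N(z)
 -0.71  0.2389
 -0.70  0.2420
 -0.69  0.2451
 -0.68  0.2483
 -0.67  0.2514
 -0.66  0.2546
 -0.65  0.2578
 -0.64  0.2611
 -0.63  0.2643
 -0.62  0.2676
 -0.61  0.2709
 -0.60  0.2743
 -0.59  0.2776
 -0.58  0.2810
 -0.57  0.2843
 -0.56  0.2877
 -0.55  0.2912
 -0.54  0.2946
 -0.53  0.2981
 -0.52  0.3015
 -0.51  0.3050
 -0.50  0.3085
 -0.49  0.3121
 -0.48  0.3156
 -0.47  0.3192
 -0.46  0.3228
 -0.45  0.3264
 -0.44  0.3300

$10.05

σ√T = 0.17·√1.25 = 0.1901
ln(S/K) + (r − q + σ²/2)T = ln(330/320) + (0.08 − 0.016 + 0.17²/2)·1.25 = 0.0308 + 0.0981 = 0.1288
d₁ = 0.1288 / 0.1901 = 0.6778 ⇒ 0.68
d₂ = d₁ − σ√T = 0.6778 − 0.1901 = 0.4878 ⇒ 0.49
e^(−qT) = e^(−0.016·1.25) = 0.9802;  e^(−rT) = e^(−0.08·1.25) = 0.9048
P = 320·0.9048·N(-0.49) − 330·0.9802·N(-0.68) = 320·0.9048·0.3121 − 330·0.9802·0.2483 = 90.3642 − 80.3166 = 10.0476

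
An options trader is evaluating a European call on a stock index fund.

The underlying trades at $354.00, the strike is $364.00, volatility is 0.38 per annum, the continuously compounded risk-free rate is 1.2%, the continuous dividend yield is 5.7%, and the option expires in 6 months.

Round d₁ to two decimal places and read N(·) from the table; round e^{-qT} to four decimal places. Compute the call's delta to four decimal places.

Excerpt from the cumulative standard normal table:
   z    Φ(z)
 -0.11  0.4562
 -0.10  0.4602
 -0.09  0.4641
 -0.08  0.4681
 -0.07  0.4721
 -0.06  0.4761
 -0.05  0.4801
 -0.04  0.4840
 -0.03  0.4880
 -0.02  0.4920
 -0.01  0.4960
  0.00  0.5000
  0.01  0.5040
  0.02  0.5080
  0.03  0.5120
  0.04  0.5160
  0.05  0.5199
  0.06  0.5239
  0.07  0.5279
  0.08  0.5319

0.4666

σ√T = 0.38 × 0.7071 = 0.2687
d₁ = [ln(354/364) + (0.012 − 0.057 + 0.38²/2)·0.5] / 0.2687 = [-0.0279 + 0.0136] / 0.2687 = -0.0531 ⇒ -0.05
N(d₁) = N(-0.05) = 0.4801
Δ_call = e^(−qT)·N(d₁) = 0.9719·0.4801 = 0.4666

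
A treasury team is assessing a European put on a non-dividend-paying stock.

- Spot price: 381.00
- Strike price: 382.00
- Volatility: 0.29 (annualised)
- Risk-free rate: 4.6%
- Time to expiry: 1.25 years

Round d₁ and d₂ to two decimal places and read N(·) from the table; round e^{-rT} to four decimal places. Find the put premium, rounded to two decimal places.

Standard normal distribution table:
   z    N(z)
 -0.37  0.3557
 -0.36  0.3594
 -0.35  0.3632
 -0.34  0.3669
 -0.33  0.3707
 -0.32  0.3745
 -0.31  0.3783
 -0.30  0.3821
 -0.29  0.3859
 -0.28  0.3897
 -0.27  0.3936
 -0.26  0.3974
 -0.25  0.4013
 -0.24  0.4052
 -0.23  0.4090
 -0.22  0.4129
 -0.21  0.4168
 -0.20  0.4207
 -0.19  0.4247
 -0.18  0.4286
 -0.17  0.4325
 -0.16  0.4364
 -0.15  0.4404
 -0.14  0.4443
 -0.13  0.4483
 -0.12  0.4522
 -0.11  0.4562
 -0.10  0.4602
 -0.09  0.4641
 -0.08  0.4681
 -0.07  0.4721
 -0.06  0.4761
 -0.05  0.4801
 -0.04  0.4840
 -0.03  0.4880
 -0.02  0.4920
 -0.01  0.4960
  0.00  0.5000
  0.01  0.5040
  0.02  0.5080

37.64

T = 1.25;  σ√T = 0.3242
d₁ = [ln(381/382) + (0.046 + 0.29²/2)·1.25] / 0.3242 = [-0.0026 + 0.1101] / 0.3242 = 0.3314 which rounds to 0.33
d₂ = d₁ − σ√T = 0.3314 − 0.3242 = 0.0071 which rounds to 0.01
e^(−rT) = e^(−0.046·1.25) = 0.9441
N(−d₂) = N(-0.01) = 0.4960;  N(−d₁) = N(-0.33) = 0.3707
P = 382·0.9441·0.4960 − 381·0.3707 = 178.8805 − 141.2367 = 37.6438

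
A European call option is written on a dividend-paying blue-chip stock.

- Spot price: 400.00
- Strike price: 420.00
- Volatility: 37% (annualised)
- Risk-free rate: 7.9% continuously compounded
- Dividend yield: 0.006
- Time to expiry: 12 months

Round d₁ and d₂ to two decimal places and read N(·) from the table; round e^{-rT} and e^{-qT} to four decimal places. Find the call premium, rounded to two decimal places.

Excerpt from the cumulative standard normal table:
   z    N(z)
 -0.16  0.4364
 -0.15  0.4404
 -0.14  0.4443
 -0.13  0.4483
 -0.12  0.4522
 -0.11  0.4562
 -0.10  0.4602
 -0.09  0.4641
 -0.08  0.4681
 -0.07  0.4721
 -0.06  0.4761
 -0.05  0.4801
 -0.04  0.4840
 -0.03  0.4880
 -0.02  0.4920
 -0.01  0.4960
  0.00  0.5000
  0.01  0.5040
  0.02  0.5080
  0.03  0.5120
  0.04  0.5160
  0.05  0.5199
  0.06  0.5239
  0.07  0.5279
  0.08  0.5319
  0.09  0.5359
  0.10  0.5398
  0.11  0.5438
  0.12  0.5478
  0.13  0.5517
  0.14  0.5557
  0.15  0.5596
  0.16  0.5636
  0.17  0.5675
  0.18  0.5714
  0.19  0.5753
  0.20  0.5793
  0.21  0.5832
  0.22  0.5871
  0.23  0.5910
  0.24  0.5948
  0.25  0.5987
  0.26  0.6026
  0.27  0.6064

62.55

σ√T = 0.37 × 1.0000 = 0.3700
d₁ = [ln(400/420) + (0.079 − 0.006 + 0.37²/2)·1] / 0.3700 = [-0.0488 + 0.1414] / 0.3700 = 0.2504 → 0.25
d₂ = d₁ − σ√T = 0.2504 − 0.3700 = -0.1196 → -0.12
e^(−qT) = e^(−0.006·1) = 0.9940;  e^(−rT) = e^(−0.079·1) = 0.9240
N(d₁) = N(0.25) = 0.5987;  N(d₂) = N(-0.12) = 0.4522
C = 400·0.9940·0.5987 − 420·0.9240·0.4522 = 238.0431 − 175.4898 = 62.5533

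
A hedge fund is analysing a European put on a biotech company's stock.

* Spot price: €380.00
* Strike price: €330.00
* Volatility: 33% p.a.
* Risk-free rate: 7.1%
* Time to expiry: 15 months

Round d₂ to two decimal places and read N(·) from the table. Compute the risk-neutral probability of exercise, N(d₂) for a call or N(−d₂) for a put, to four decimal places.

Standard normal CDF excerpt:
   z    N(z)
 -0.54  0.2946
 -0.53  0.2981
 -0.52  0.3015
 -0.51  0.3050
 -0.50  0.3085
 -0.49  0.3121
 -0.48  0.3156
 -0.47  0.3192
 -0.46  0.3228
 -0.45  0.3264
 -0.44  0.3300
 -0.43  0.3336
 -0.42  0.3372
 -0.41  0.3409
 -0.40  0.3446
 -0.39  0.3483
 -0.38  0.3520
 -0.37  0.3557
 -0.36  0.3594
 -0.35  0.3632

σ√T = 0.33 × 1.1180 = 0.3690
d₁ = [ln(380/330) + (0.071 + 0.33²/2)·1.25] / 0.3690 = [0.1411 + 0.1568] / 0.3690 = 0.8074 ⇒ 0.81
d₂ = d₁ − σ√T = 0.8074 − 0.3690 = 0.4384 ⇒ 0.44
Risk-neutral Pr[S_T < K] = N(−d₂) = N(-0.44) = 0.3300

0.3300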